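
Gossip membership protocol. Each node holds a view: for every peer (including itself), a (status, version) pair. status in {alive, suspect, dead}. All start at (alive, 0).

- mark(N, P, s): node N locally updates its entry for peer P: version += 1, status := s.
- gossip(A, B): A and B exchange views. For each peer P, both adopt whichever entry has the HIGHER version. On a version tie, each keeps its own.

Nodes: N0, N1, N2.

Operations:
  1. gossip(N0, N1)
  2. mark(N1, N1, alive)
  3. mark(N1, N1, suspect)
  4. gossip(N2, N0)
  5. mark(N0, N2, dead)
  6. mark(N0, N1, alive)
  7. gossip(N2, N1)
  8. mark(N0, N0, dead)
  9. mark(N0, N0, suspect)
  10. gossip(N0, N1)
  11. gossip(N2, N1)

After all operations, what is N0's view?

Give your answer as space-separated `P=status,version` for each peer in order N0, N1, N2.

Answer: N0=suspect,2 N1=suspect,2 N2=dead,1

Derivation:
Op 1: gossip N0<->N1 -> N0.N0=(alive,v0) N0.N1=(alive,v0) N0.N2=(alive,v0) | N1.N0=(alive,v0) N1.N1=(alive,v0) N1.N2=(alive,v0)
Op 2: N1 marks N1=alive -> (alive,v1)
Op 3: N1 marks N1=suspect -> (suspect,v2)
Op 4: gossip N2<->N0 -> N2.N0=(alive,v0) N2.N1=(alive,v0) N2.N2=(alive,v0) | N0.N0=(alive,v0) N0.N1=(alive,v0) N0.N2=(alive,v0)
Op 5: N0 marks N2=dead -> (dead,v1)
Op 6: N0 marks N1=alive -> (alive,v1)
Op 7: gossip N2<->N1 -> N2.N0=(alive,v0) N2.N1=(suspect,v2) N2.N2=(alive,v0) | N1.N0=(alive,v0) N1.N1=(suspect,v2) N1.N2=(alive,v0)
Op 8: N0 marks N0=dead -> (dead,v1)
Op 9: N0 marks N0=suspect -> (suspect,v2)
Op 10: gossip N0<->N1 -> N0.N0=(suspect,v2) N0.N1=(suspect,v2) N0.N2=(dead,v1) | N1.N0=(suspect,v2) N1.N1=(suspect,v2) N1.N2=(dead,v1)
Op 11: gossip N2<->N1 -> N2.N0=(suspect,v2) N2.N1=(suspect,v2) N2.N2=(dead,v1) | N1.N0=(suspect,v2) N1.N1=(suspect,v2) N1.N2=(dead,v1)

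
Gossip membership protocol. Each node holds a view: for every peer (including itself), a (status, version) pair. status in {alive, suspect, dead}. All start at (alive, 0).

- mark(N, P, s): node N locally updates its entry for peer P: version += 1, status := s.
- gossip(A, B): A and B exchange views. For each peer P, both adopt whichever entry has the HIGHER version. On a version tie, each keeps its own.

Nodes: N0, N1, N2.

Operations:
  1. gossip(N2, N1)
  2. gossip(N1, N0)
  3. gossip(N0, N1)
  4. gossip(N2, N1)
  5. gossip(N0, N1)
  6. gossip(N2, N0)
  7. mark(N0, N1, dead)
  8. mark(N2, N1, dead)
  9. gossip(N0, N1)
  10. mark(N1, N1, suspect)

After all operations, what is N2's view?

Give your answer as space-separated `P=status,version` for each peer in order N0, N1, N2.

Op 1: gossip N2<->N1 -> N2.N0=(alive,v0) N2.N1=(alive,v0) N2.N2=(alive,v0) | N1.N0=(alive,v0) N1.N1=(alive,v0) N1.N2=(alive,v0)
Op 2: gossip N1<->N0 -> N1.N0=(alive,v0) N1.N1=(alive,v0) N1.N2=(alive,v0) | N0.N0=(alive,v0) N0.N1=(alive,v0) N0.N2=(alive,v0)
Op 3: gossip N0<->N1 -> N0.N0=(alive,v0) N0.N1=(alive,v0) N0.N2=(alive,v0) | N1.N0=(alive,v0) N1.N1=(alive,v0) N1.N2=(alive,v0)
Op 4: gossip N2<->N1 -> N2.N0=(alive,v0) N2.N1=(alive,v0) N2.N2=(alive,v0) | N1.N0=(alive,v0) N1.N1=(alive,v0) N1.N2=(alive,v0)
Op 5: gossip N0<->N1 -> N0.N0=(alive,v0) N0.N1=(alive,v0) N0.N2=(alive,v0) | N1.N0=(alive,v0) N1.N1=(alive,v0) N1.N2=(alive,v0)
Op 6: gossip N2<->N0 -> N2.N0=(alive,v0) N2.N1=(alive,v0) N2.N2=(alive,v0) | N0.N0=(alive,v0) N0.N1=(alive,v0) N0.N2=(alive,v0)
Op 7: N0 marks N1=dead -> (dead,v1)
Op 8: N2 marks N1=dead -> (dead,v1)
Op 9: gossip N0<->N1 -> N0.N0=(alive,v0) N0.N1=(dead,v1) N0.N2=(alive,v0) | N1.N0=(alive,v0) N1.N1=(dead,v1) N1.N2=(alive,v0)
Op 10: N1 marks N1=suspect -> (suspect,v2)

Answer: N0=alive,0 N1=dead,1 N2=alive,0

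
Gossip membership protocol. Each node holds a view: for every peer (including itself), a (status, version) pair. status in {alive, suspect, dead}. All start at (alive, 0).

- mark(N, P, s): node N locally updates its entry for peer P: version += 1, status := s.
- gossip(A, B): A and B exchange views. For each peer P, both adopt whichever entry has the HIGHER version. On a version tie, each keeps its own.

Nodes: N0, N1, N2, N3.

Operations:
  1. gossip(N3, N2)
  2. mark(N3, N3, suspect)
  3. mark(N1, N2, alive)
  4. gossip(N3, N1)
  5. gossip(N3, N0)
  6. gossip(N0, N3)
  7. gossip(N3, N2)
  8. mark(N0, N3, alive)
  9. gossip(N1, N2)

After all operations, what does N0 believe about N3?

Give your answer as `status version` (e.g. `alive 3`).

Op 1: gossip N3<->N2 -> N3.N0=(alive,v0) N3.N1=(alive,v0) N3.N2=(alive,v0) N3.N3=(alive,v0) | N2.N0=(alive,v0) N2.N1=(alive,v0) N2.N2=(alive,v0) N2.N3=(alive,v0)
Op 2: N3 marks N3=suspect -> (suspect,v1)
Op 3: N1 marks N2=alive -> (alive,v1)
Op 4: gossip N3<->N1 -> N3.N0=(alive,v0) N3.N1=(alive,v0) N3.N2=(alive,v1) N3.N3=(suspect,v1) | N1.N0=(alive,v0) N1.N1=(alive,v0) N1.N2=(alive,v1) N1.N3=(suspect,v1)
Op 5: gossip N3<->N0 -> N3.N0=(alive,v0) N3.N1=(alive,v0) N3.N2=(alive,v1) N3.N3=(suspect,v1) | N0.N0=(alive,v0) N0.N1=(alive,v0) N0.N2=(alive,v1) N0.N3=(suspect,v1)
Op 6: gossip N0<->N3 -> N0.N0=(alive,v0) N0.N1=(alive,v0) N0.N2=(alive,v1) N0.N3=(suspect,v1) | N3.N0=(alive,v0) N3.N1=(alive,v0) N3.N2=(alive,v1) N3.N3=(suspect,v1)
Op 7: gossip N3<->N2 -> N3.N0=(alive,v0) N3.N1=(alive,v0) N3.N2=(alive,v1) N3.N3=(suspect,v1) | N2.N0=(alive,v0) N2.N1=(alive,v0) N2.N2=(alive,v1) N2.N3=(suspect,v1)
Op 8: N0 marks N3=alive -> (alive,v2)
Op 9: gossip N1<->N2 -> N1.N0=(alive,v0) N1.N1=(alive,v0) N1.N2=(alive,v1) N1.N3=(suspect,v1) | N2.N0=(alive,v0) N2.N1=(alive,v0) N2.N2=(alive,v1) N2.N3=(suspect,v1)

Answer: alive 2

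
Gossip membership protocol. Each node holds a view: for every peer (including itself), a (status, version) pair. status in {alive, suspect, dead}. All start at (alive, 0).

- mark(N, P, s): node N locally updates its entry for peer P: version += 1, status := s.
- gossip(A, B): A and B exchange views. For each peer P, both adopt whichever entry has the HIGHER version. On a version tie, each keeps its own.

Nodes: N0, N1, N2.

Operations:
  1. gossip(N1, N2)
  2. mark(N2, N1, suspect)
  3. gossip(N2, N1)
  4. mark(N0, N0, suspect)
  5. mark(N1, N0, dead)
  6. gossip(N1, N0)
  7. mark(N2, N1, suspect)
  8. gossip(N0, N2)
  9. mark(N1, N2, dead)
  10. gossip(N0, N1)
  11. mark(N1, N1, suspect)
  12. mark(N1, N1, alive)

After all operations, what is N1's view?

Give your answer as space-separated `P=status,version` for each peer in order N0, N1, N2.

Op 1: gossip N1<->N2 -> N1.N0=(alive,v0) N1.N1=(alive,v0) N1.N2=(alive,v0) | N2.N0=(alive,v0) N2.N1=(alive,v0) N2.N2=(alive,v0)
Op 2: N2 marks N1=suspect -> (suspect,v1)
Op 3: gossip N2<->N1 -> N2.N0=(alive,v0) N2.N1=(suspect,v1) N2.N2=(alive,v0) | N1.N0=(alive,v0) N1.N1=(suspect,v1) N1.N2=(alive,v0)
Op 4: N0 marks N0=suspect -> (suspect,v1)
Op 5: N1 marks N0=dead -> (dead,v1)
Op 6: gossip N1<->N0 -> N1.N0=(dead,v1) N1.N1=(suspect,v1) N1.N2=(alive,v0) | N0.N0=(suspect,v1) N0.N1=(suspect,v1) N0.N2=(alive,v0)
Op 7: N2 marks N1=suspect -> (suspect,v2)
Op 8: gossip N0<->N2 -> N0.N0=(suspect,v1) N0.N1=(suspect,v2) N0.N2=(alive,v0) | N2.N0=(suspect,v1) N2.N1=(suspect,v2) N2.N2=(alive,v0)
Op 9: N1 marks N2=dead -> (dead,v1)
Op 10: gossip N0<->N1 -> N0.N0=(suspect,v1) N0.N1=(suspect,v2) N0.N2=(dead,v1) | N1.N0=(dead,v1) N1.N1=(suspect,v2) N1.N2=(dead,v1)
Op 11: N1 marks N1=suspect -> (suspect,v3)
Op 12: N1 marks N1=alive -> (alive,v4)

Answer: N0=dead,1 N1=alive,4 N2=dead,1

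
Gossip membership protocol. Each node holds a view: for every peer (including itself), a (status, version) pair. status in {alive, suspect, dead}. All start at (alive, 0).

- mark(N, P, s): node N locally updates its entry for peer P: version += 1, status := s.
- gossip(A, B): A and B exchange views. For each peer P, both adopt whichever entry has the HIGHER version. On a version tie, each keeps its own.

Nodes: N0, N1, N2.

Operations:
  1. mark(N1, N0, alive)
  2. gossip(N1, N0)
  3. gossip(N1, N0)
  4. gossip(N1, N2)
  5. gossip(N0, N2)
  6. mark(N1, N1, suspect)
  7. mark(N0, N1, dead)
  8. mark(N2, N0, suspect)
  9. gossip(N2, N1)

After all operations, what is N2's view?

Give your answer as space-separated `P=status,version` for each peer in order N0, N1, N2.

Answer: N0=suspect,2 N1=suspect,1 N2=alive,0

Derivation:
Op 1: N1 marks N0=alive -> (alive,v1)
Op 2: gossip N1<->N0 -> N1.N0=(alive,v1) N1.N1=(alive,v0) N1.N2=(alive,v0) | N0.N0=(alive,v1) N0.N1=(alive,v0) N0.N2=(alive,v0)
Op 3: gossip N1<->N0 -> N1.N0=(alive,v1) N1.N1=(alive,v0) N1.N2=(alive,v0) | N0.N0=(alive,v1) N0.N1=(alive,v0) N0.N2=(alive,v0)
Op 4: gossip N1<->N2 -> N1.N0=(alive,v1) N1.N1=(alive,v0) N1.N2=(alive,v0) | N2.N0=(alive,v1) N2.N1=(alive,v0) N2.N2=(alive,v0)
Op 5: gossip N0<->N2 -> N0.N0=(alive,v1) N0.N1=(alive,v0) N0.N2=(alive,v0) | N2.N0=(alive,v1) N2.N1=(alive,v0) N2.N2=(alive,v0)
Op 6: N1 marks N1=suspect -> (suspect,v1)
Op 7: N0 marks N1=dead -> (dead,v1)
Op 8: N2 marks N0=suspect -> (suspect,v2)
Op 9: gossip N2<->N1 -> N2.N0=(suspect,v2) N2.N1=(suspect,v1) N2.N2=(alive,v0) | N1.N0=(suspect,v2) N1.N1=(suspect,v1) N1.N2=(alive,v0)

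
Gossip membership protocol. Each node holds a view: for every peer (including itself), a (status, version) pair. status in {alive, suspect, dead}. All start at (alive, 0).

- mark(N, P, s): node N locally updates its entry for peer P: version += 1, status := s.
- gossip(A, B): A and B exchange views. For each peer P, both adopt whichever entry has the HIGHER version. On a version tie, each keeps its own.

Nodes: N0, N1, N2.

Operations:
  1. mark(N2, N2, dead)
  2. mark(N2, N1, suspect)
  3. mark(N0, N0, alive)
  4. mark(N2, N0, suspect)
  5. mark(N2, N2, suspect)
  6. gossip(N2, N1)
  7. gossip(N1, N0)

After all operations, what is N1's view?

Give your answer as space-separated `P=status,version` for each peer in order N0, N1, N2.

Op 1: N2 marks N2=dead -> (dead,v1)
Op 2: N2 marks N1=suspect -> (suspect,v1)
Op 3: N0 marks N0=alive -> (alive,v1)
Op 4: N2 marks N0=suspect -> (suspect,v1)
Op 5: N2 marks N2=suspect -> (suspect,v2)
Op 6: gossip N2<->N1 -> N2.N0=(suspect,v1) N2.N1=(suspect,v1) N2.N2=(suspect,v2) | N1.N0=(suspect,v1) N1.N1=(suspect,v1) N1.N2=(suspect,v2)
Op 7: gossip N1<->N0 -> N1.N0=(suspect,v1) N1.N1=(suspect,v1) N1.N2=(suspect,v2) | N0.N0=(alive,v1) N0.N1=(suspect,v1) N0.N2=(suspect,v2)

Answer: N0=suspect,1 N1=suspect,1 N2=suspect,2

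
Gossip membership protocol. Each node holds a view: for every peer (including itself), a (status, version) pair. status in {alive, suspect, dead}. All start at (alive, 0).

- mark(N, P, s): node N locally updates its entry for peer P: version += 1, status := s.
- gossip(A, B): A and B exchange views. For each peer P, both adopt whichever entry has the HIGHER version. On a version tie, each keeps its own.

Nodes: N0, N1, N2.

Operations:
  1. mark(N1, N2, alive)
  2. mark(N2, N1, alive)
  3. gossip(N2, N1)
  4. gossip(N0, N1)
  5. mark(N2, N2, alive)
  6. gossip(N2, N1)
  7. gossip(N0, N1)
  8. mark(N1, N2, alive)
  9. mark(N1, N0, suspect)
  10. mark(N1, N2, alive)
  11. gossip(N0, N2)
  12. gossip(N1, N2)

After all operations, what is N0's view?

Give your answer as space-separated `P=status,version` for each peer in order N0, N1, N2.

Answer: N0=alive,0 N1=alive,1 N2=alive,2

Derivation:
Op 1: N1 marks N2=alive -> (alive,v1)
Op 2: N2 marks N1=alive -> (alive,v1)
Op 3: gossip N2<->N1 -> N2.N0=(alive,v0) N2.N1=(alive,v1) N2.N2=(alive,v1) | N1.N0=(alive,v0) N1.N1=(alive,v1) N1.N2=(alive,v1)
Op 4: gossip N0<->N1 -> N0.N0=(alive,v0) N0.N1=(alive,v1) N0.N2=(alive,v1) | N1.N0=(alive,v0) N1.N1=(alive,v1) N1.N2=(alive,v1)
Op 5: N2 marks N2=alive -> (alive,v2)
Op 6: gossip N2<->N1 -> N2.N0=(alive,v0) N2.N1=(alive,v1) N2.N2=(alive,v2) | N1.N0=(alive,v0) N1.N1=(alive,v1) N1.N2=(alive,v2)
Op 7: gossip N0<->N1 -> N0.N0=(alive,v0) N0.N1=(alive,v1) N0.N2=(alive,v2) | N1.N0=(alive,v0) N1.N1=(alive,v1) N1.N2=(alive,v2)
Op 8: N1 marks N2=alive -> (alive,v3)
Op 9: N1 marks N0=suspect -> (suspect,v1)
Op 10: N1 marks N2=alive -> (alive,v4)
Op 11: gossip N0<->N2 -> N0.N0=(alive,v0) N0.N1=(alive,v1) N0.N2=(alive,v2) | N2.N0=(alive,v0) N2.N1=(alive,v1) N2.N2=(alive,v2)
Op 12: gossip N1<->N2 -> N1.N0=(suspect,v1) N1.N1=(alive,v1) N1.N2=(alive,v4) | N2.N0=(suspect,v1) N2.N1=(alive,v1) N2.N2=(alive,v4)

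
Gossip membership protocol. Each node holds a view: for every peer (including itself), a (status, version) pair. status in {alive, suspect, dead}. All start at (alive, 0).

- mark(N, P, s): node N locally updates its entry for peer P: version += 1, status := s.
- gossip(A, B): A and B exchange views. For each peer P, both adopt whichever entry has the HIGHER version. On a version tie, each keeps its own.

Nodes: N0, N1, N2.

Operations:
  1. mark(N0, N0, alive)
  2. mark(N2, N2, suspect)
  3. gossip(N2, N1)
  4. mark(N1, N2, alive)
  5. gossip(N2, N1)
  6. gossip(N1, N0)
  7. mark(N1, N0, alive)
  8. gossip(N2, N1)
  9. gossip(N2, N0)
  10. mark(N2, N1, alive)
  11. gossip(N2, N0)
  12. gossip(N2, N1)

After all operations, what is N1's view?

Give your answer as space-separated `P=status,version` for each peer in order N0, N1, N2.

Op 1: N0 marks N0=alive -> (alive,v1)
Op 2: N2 marks N2=suspect -> (suspect,v1)
Op 3: gossip N2<->N1 -> N2.N0=(alive,v0) N2.N1=(alive,v0) N2.N2=(suspect,v1) | N1.N0=(alive,v0) N1.N1=(alive,v0) N1.N2=(suspect,v1)
Op 4: N1 marks N2=alive -> (alive,v2)
Op 5: gossip N2<->N1 -> N2.N0=(alive,v0) N2.N1=(alive,v0) N2.N2=(alive,v2) | N1.N0=(alive,v0) N1.N1=(alive,v0) N1.N2=(alive,v2)
Op 6: gossip N1<->N0 -> N1.N0=(alive,v1) N1.N1=(alive,v0) N1.N2=(alive,v2) | N0.N0=(alive,v1) N0.N1=(alive,v0) N0.N2=(alive,v2)
Op 7: N1 marks N0=alive -> (alive,v2)
Op 8: gossip N2<->N1 -> N2.N0=(alive,v2) N2.N1=(alive,v0) N2.N2=(alive,v2) | N1.N0=(alive,v2) N1.N1=(alive,v0) N1.N2=(alive,v2)
Op 9: gossip N2<->N0 -> N2.N0=(alive,v2) N2.N1=(alive,v0) N2.N2=(alive,v2) | N0.N0=(alive,v2) N0.N1=(alive,v0) N0.N2=(alive,v2)
Op 10: N2 marks N1=alive -> (alive,v1)
Op 11: gossip N2<->N0 -> N2.N0=(alive,v2) N2.N1=(alive,v1) N2.N2=(alive,v2) | N0.N0=(alive,v2) N0.N1=(alive,v1) N0.N2=(alive,v2)
Op 12: gossip N2<->N1 -> N2.N0=(alive,v2) N2.N1=(alive,v1) N2.N2=(alive,v2) | N1.N0=(alive,v2) N1.N1=(alive,v1) N1.N2=(alive,v2)

Answer: N0=alive,2 N1=alive,1 N2=alive,2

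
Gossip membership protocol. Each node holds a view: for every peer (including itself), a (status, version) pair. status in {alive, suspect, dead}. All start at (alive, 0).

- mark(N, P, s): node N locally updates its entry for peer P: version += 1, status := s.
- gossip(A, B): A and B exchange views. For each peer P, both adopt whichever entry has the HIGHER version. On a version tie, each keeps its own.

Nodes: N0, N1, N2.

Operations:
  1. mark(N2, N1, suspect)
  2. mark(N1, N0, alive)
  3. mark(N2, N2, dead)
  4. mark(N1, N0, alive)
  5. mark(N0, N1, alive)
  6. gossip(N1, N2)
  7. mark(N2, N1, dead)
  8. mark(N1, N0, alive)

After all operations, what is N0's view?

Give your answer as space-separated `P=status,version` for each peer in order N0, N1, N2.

Answer: N0=alive,0 N1=alive,1 N2=alive,0

Derivation:
Op 1: N2 marks N1=suspect -> (suspect,v1)
Op 2: N1 marks N0=alive -> (alive,v1)
Op 3: N2 marks N2=dead -> (dead,v1)
Op 4: N1 marks N0=alive -> (alive,v2)
Op 5: N0 marks N1=alive -> (alive,v1)
Op 6: gossip N1<->N2 -> N1.N0=(alive,v2) N1.N1=(suspect,v1) N1.N2=(dead,v1) | N2.N0=(alive,v2) N2.N1=(suspect,v1) N2.N2=(dead,v1)
Op 7: N2 marks N1=dead -> (dead,v2)
Op 8: N1 marks N0=alive -> (alive,v3)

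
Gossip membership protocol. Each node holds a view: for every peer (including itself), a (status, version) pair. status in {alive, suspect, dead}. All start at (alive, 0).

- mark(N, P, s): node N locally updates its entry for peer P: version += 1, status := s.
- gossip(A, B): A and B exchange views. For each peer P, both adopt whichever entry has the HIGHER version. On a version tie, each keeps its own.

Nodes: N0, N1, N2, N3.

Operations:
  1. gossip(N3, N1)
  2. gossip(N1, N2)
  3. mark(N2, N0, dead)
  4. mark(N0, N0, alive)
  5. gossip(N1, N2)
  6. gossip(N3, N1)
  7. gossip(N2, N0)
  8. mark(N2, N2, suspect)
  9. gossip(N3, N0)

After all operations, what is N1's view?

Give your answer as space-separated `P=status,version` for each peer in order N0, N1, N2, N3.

Answer: N0=dead,1 N1=alive,0 N2=alive,0 N3=alive,0

Derivation:
Op 1: gossip N3<->N1 -> N3.N0=(alive,v0) N3.N1=(alive,v0) N3.N2=(alive,v0) N3.N3=(alive,v0) | N1.N0=(alive,v0) N1.N1=(alive,v0) N1.N2=(alive,v0) N1.N3=(alive,v0)
Op 2: gossip N1<->N2 -> N1.N0=(alive,v0) N1.N1=(alive,v0) N1.N2=(alive,v0) N1.N3=(alive,v0) | N2.N0=(alive,v0) N2.N1=(alive,v0) N2.N2=(alive,v0) N2.N3=(alive,v0)
Op 3: N2 marks N0=dead -> (dead,v1)
Op 4: N0 marks N0=alive -> (alive,v1)
Op 5: gossip N1<->N2 -> N1.N0=(dead,v1) N1.N1=(alive,v0) N1.N2=(alive,v0) N1.N3=(alive,v0) | N2.N0=(dead,v1) N2.N1=(alive,v0) N2.N2=(alive,v0) N2.N3=(alive,v0)
Op 6: gossip N3<->N1 -> N3.N0=(dead,v1) N3.N1=(alive,v0) N3.N2=(alive,v0) N3.N3=(alive,v0) | N1.N0=(dead,v1) N1.N1=(alive,v0) N1.N2=(alive,v0) N1.N3=(alive,v0)
Op 7: gossip N2<->N0 -> N2.N0=(dead,v1) N2.N1=(alive,v0) N2.N2=(alive,v0) N2.N3=(alive,v0) | N0.N0=(alive,v1) N0.N1=(alive,v0) N0.N2=(alive,v0) N0.N3=(alive,v0)
Op 8: N2 marks N2=suspect -> (suspect,v1)
Op 9: gossip N3<->N0 -> N3.N0=(dead,v1) N3.N1=(alive,v0) N3.N2=(alive,v0) N3.N3=(alive,v0) | N0.N0=(alive,v1) N0.N1=(alive,v0) N0.N2=(alive,v0) N0.N3=(alive,v0)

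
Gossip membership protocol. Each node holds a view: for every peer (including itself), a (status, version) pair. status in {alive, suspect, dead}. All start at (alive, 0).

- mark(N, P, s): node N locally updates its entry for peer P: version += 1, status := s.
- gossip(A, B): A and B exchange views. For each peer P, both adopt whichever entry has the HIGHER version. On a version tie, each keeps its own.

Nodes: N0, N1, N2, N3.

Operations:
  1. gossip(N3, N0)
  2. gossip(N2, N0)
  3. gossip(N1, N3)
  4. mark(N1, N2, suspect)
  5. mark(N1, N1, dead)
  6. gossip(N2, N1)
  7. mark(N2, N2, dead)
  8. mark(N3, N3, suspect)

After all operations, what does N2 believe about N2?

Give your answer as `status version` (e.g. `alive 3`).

Answer: dead 2

Derivation:
Op 1: gossip N3<->N0 -> N3.N0=(alive,v0) N3.N1=(alive,v0) N3.N2=(alive,v0) N3.N3=(alive,v0) | N0.N0=(alive,v0) N0.N1=(alive,v0) N0.N2=(alive,v0) N0.N3=(alive,v0)
Op 2: gossip N2<->N0 -> N2.N0=(alive,v0) N2.N1=(alive,v0) N2.N2=(alive,v0) N2.N3=(alive,v0) | N0.N0=(alive,v0) N0.N1=(alive,v0) N0.N2=(alive,v0) N0.N3=(alive,v0)
Op 3: gossip N1<->N3 -> N1.N0=(alive,v0) N1.N1=(alive,v0) N1.N2=(alive,v0) N1.N3=(alive,v0) | N3.N0=(alive,v0) N3.N1=(alive,v0) N3.N2=(alive,v0) N3.N3=(alive,v0)
Op 4: N1 marks N2=suspect -> (suspect,v1)
Op 5: N1 marks N1=dead -> (dead,v1)
Op 6: gossip N2<->N1 -> N2.N0=(alive,v0) N2.N1=(dead,v1) N2.N2=(suspect,v1) N2.N3=(alive,v0) | N1.N0=(alive,v0) N1.N1=(dead,v1) N1.N2=(suspect,v1) N1.N3=(alive,v0)
Op 7: N2 marks N2=dead -> (dead,v2)
Op 8: N3 marks N3=suspect -> (suspect,v1)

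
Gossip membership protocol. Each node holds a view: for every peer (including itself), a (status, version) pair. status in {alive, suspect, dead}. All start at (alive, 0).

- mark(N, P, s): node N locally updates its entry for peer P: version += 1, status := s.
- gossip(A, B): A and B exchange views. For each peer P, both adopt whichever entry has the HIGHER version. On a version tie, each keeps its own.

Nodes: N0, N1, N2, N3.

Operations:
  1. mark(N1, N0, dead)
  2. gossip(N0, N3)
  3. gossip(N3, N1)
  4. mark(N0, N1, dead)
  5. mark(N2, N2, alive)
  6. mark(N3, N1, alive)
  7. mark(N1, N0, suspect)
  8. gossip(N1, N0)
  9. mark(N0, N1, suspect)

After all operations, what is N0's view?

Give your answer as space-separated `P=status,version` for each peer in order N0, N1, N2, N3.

Answer: N0=suspect,2 N1=suspect,2 N2=alive,0 N3=alive,0

Derivation:
Op 1: N1 marks N0=dead -> (dead,v1)
Op 2: gossip N0<->N3 -> N0.N0=(alive,v0) N0.N1=(alive,v0) N0.N2=(alive,v0) N0.N3=(alive,v0) | N3.N0=(alive,v0) N3.N1=(alive,v0) N3.N2=(alive,v0) N3.N3=(alive,v0)
Op 3: gossip N3<->N1 -> N3.N0=(dead,v1) N3.N1=(alive,v0) N3.N2=(alive,v0) N3.N3=(alive,v0) | N1.N0=(dead,v1) N1.N1=(alive,v0) N1.N2=(alive,v0) N1.N3=(alive,v0)
Op 4: N0 marks N1=dead -> (dead,v1)
Op 5: N2 marks N2=alive -> (alive,v1)
Op 6: N3 marks N1=alive -> (alive,v1)
Op 7: N1 marks N0=suspect -> (suspect,v2)
Op 8: gossip N1<->N0 -> N1.N0=(suspect,v2) N1.N1=(dead,v1) N1.N2=(alive,v0) N1.N3=(alive,v0) | N0.N0=(suspect,v2) N0.N1=(dead,v1) N0.N2=(alive,v0) N0.N3=(alive,v0)
Op 9: N0 marks N1=suspect -> (suspect,v2)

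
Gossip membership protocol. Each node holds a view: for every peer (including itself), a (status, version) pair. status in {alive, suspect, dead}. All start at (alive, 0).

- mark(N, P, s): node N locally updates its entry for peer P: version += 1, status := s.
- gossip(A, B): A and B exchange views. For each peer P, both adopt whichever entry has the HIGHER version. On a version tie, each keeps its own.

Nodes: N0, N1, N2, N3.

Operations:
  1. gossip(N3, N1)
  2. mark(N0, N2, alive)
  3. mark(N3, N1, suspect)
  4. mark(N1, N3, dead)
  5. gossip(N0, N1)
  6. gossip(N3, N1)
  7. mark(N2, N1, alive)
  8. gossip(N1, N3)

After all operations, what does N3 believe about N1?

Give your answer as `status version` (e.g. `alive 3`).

Op 1: gossip N3<->N1 -> N3.N0=(alive,v0) N3.N1=(alive,v0) N3.N2=(alive,v0) N3.N3=(alive,v0) | N1.N0=(alive,v0) N1.N1=(alive,v0) N1.N2=(alive,v0) N1.N3=(alive,v0)
Op 2: N0 marks N2=alive -> (alive,v1)
Op 3: N3 marks N1=suspect -> (suspect,v1)
Op 4: N1 marks N3=dead -> (dead,v1)
Op 5: gossip N0<->N1 -> N0.N0=(alive,v0) N0.N1=(alive,v0) N0.N2=(alive,v1) N0.N3=(dead,v1) | N1.N0=(alive,v0) N1.N1=(alive,v0) N1.N2=(alive,v1) N1.N3=(dead,v1)
Op 6: gossip N3<->N1 -> N3.N0=(alive,v0) N3.N1=(suspect,v1) N3.N2=(alive,v1) N3.N3=(dead,v1) | N1.N0=(alive,v0) N1.N1=(suspect,v1) N1.N2=(alive,v1) N1.N3=(dead,v1)
Op 7: N2 marks N1=alive -> (alive,v1)
Op 8: gossip N1<->N3 -> N1.N0=(alive,v0) N1.N1=(suspect,v1) N1.N2=(alive,v1) N1.N3=(dead,v1) | N3.N0=(alive,v0) N3.N1=(suspect,v1) N3.N2=(alive,v1) N3.N3=(dead,v1)

Answer: suspect 1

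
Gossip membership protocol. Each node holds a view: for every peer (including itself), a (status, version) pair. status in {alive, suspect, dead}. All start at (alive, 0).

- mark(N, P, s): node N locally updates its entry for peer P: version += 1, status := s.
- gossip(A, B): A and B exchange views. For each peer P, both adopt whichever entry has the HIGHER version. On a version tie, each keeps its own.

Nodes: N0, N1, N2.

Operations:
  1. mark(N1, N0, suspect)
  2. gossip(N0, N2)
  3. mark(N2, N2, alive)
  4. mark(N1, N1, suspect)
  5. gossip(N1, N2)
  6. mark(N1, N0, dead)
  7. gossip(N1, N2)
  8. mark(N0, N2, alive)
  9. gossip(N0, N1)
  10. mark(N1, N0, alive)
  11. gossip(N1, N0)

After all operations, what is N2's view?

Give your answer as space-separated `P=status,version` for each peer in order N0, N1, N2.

Answer: N0=dead,2 N1=suspect,1 N2=alive,1

Derivation:
Op 1: N1 marks N0=suspect -> (suspect,v1)
Op 2: gossip N0<->N2 -> N0.N0=(alive,v0) N0.N1=(alive,v0) N0.N2=(alive,v0) | N2.N0=(alive,v0) N2.N1=(alive,v0) N2.N2=(alive,v0)
Op 3: N2 marks N2=alive -> (alive,v1)
Op 4: N1 marks N1=suspect -> (suspect,v1)
Op 5: gossip N1<->N2 -> N1.N0=(suspect,v1) N1.N1=(suspect,v1) N1.N2=(alive,v1) | N2.N0=(suspect,v1) N2.N1=(suspect,v1) N2.N2=(alive,v1)
Op 6: N1 marks N0=dead -> (dead,v2)
Op 7: gossip N1<->N2 -> N1.N0=(dead,v2) N1.N1=(suspect,v1) N1.N2=(alive,v1) | N2.N0=(dead,v2) N2.N1=(suspect,v1) N2.N2=(alive,v1)
Op 8: N0 marks N2=alive -> (alive,v1)
Op 9: gossip N0<->N1 -> N0.N0=(dead,v2) N0.N1=(suspect,v1) N0.N2=(alive,v1) | N1.N0=(dead,v2) N1.N1=(suspect,v1) N1.N2=(alive,v1)
Op 10: N1 marks N0=alive -> (alive,v3)
Op 11: gossip N1<->N0 -> N1.N0=(alive,v3) N1.N1=(suspect,v1) N1.N2=(alive,v1) | N0.N0=(alive,v3) N0.N1=(suspect,v1) N0.N2=(alive,v1)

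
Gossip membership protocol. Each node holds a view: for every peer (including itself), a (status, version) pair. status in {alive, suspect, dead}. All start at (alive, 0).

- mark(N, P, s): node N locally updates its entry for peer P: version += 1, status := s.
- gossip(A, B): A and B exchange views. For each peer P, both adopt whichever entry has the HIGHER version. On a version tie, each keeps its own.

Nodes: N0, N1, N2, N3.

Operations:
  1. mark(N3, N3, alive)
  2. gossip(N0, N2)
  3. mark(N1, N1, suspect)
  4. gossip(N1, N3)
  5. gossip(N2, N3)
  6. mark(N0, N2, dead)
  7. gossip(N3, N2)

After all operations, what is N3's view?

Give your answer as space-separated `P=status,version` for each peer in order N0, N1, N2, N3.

Op 1: N3 marks N3=alive -> (alive,v1)
Op 2: gossip N0<->N2 -> N0.N0=(alive,v0) N0.N1=(alive,v0) N0.N2=(alive,v0) N0.N3=(alive,v0) | N2.N0=(alive,v0) N2.N1=(alive,v0) N2.N2=(alive,v0) N2.N3=(alive,v0)
Op 3: N1 marks N1=suspect -> (suspect,v1)
Op 4: gossip N1<->N3 -> N1.N0=(alive,v0) N1.N1=(suspect,v1) N1.N2=(alive,v0) N1.N3=(alive,v1) | N3.N0=(alive,v0) N3.N1=(suspect,v1) N3.N2=(alive,v0) N3.N3=(alive,v1)
Op 5: gossip N2<->N3 -> N2.N0=(alive,v0) N2.N1=(suspect,v1) N2.N2=(alive,v0) N2.N3=(alive,v1) | N3.N0=(alive,v0) N3.N1=(suspect,v1) N3.N2=(alive,v0) N3.N3=(alive,v1)
Op 6: N0 marks N2=dead -> (dead,v1)
Op 7: gossip N3<->N2 -> N3.N0=(alive,v0) N3.N1=(suspect,v1) N3.N2=(alive,v0) N3.N3=(alive,v1) | N2.N0=(alive,v0) N2.N1=(suspect,v1) N2.N2=(alive,v0) N2.N3=(alive,v1)

Answer: N0=alive,0 N1=suspect,1 N2=alive,0 N3=alive,1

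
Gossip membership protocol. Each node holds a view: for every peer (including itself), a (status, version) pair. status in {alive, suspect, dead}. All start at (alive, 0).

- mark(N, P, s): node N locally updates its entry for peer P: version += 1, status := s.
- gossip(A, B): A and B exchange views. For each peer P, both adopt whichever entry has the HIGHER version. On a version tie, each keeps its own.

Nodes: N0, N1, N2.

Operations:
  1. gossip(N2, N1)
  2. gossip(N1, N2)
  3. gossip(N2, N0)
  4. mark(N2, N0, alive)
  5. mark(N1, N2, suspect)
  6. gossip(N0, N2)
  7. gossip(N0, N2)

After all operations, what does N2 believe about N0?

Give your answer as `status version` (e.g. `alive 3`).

Op 1: gossip N2<->N1 -> N2.N0=(alive,v0) N2.N1=(alive,v0) N2.N2=(alive,v0) | N1.N0=(alive,v0) N1.N1=(alive,v0) N1.N2=(alive,v0)
Op 2: gossip N1<->N2 -> N1.N0=(alive,v0) N1.N1=(alive,v0) N1.N2=(alive,v0) | N2.N0=(alive,v0) N2.N1=(alive,v0) N2.N2=(alive,v0)
Op 3: gossip N2<->N0 -> N2.N0=(alive,v0) N2.N1=(alive,v0) N2.N2=(alive,v0) | N0.N0=(alive,v0) N0.N1=(alive,v0) N0.N2=(alive,v0)
Op 4: N2 marks N0=alive -> (alive,v1)
Op 5: N1 marks N2=suspect -> (suspect,v1)
Op 6: gossip N0<->N2 -> N0.N0=(alive,v1) N0.N1=(alive,v0) N0.N2=(alive,v0) | N2.N0=(alive,v1) N2.N1=(alive,v0) N2.N2=(alive,v0)
Op 7: gossip N0<->N2 -> N0.N0=(alive,v1) N0.N1=(alive,v0) N0.N2=(alive,v0) | N2.N0=(alive,v1) N2.N1=(alive,v0) N2.N2=(alive,v0)

Answer: alive 1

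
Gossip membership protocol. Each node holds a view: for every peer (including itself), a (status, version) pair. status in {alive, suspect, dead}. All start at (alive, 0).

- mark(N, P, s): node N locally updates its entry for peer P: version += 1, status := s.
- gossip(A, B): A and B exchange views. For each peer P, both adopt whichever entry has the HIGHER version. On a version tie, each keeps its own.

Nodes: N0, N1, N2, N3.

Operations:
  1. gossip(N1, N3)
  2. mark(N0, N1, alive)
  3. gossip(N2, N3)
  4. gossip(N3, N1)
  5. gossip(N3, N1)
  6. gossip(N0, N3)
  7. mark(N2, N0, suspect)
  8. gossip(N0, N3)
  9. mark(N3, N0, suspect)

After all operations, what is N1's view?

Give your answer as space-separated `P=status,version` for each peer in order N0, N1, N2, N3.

Answer: N0=alive,0 N1=alive,0 N2=alive,0 N3=alive,0

Derivation:
Op 1: gossip N1<->N3 -> N1.N0=(alive,v0) N1.N1=(alive,v0) N1.N2=(alive,v0) N1.N3=(alive,v0) | N3.N0=(alive,v0) N3.N1=(alive,v0) N3.N2=(alive,v0) N3.N3=(alive,v0)
Op 2: N0 marks N1=alive -> (alive,v1)
Op 3: gossip N2<->N3 -> N2.N0=(alive,v0) N2.N1=(alive,v0) N2.N2=(alive,v0) N2.N3=(alive,v0) | N3.N0=(alive,v0) N3.N1=(alive,v0) N3.N2=(alive,v0) N3.N3=(alive,v0)
Op 4: gossip N3<->N1 -> N3.N0=(alive,v0) N3.N1=(alive,v0) N3.N2=(alive,v0) N3.N3=(alive,v0) | N1.N0=(alive,v0) N1.N1=(alive,v0) N1.N2=(alive,v0) N1.N3=(alive,v0)
Op 5: gossip N3<->N1 -> N3.N0=(alive,v0) N3.N1=(alive,v0) N3.N2=(alive,v0) N3.N3=(alive,v0) | N1.N0=(alive,v0) N1.N1=(alive,v0) N1.N2=(alive,v0) N1.N3=(alive,v0)
Op 6: gossip N0<->N3 -> N0.N0=(alive,v0) N0.N1=(alive,v1) N0.N2=(alive,v0) N0.N3=(alive,v0) | N3.N0=(alive,v0) N3.N1=(alive,v1) N3.N2=(alive,v0) N3.N3=(alive,v0)
Op 7: N2 marks N0=suspect -> (suspect,v1)
Op 8: gossip N0<->N3 -> N0.N0=(alive,v0) N0.N1=(alive,v1) N0.N2=(alive,v0) N0.N3=(alive,v0) | N3.N0=(alive,v0) N3.N1=(alive,v1) N3.N2=(alive,v0) N3.N3=(alive,v0)
Op 9: N3 marks N0=suspect -> (suspect,v1)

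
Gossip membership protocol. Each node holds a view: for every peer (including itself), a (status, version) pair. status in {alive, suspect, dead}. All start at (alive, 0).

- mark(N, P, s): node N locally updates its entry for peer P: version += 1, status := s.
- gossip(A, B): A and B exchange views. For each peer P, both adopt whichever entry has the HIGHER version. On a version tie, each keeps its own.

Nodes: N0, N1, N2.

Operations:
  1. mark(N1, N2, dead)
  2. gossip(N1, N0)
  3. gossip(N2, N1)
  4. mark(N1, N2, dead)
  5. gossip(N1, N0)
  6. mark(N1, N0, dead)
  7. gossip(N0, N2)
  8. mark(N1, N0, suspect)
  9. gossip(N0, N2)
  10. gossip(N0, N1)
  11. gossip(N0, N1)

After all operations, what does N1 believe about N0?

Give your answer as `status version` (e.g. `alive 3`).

Answer: suspect 2

Derivation:
Op 1: N1 marks N2=dead -> (dead,v1)
Op 2: gossip N1<->N0 -> N1.N0=(alive,v0) N1.N1=(alive,v0) N1.N2=(dead,v1) | N0.N0=(alive,v0) N0.N1=(alive,v0) N0.N2=(dead,v1)
Op 3: gossip N2<->N1 -> N2.N0=(alive,v0) N2.N1=(alive,v0) N2.N2=(dead,v1) | N1.N0=(alive,v0) N1.N1=(alive,v0) N1.N2=(dead,v1)
Op 4: N1 marks N2=dead -> (dead,v2)
Op 5: gossip N1<->N0 -> N1.N0=(alive,v0) N1.N1=(alive,v0) N1.N2=(dead,v2) | N0.N0=(alive,v0) N0.N1=(alive,v0) N0.N2=(dead,v2)
Op 6: N1 marks N0=dead -> (dead,v1)
Op 7: gossip N0<->N2 -> N0.N0=(alive,v0) N0.N1=(alive,v0) N0.N2=(dead,v2) | N2.N0=(alive,v0) N2.N1=(alive,v0) N2.N2=(dead,v2)
Op 8: N1 marks N0=suspect -> (suspect,v2)
Op 9: gossip N0<->N2 -> N0.N0=(alive,v0) N0.N1=(alive,v0) N0.N2=(dead,v2) | N2.N0=(alive,v0) N2.N1=(alive,v0) N2.N2=(dead,v2)
Op 10: gossip N0<->N1 -> N0.N0=(suspect,v2) N0.N1=(alive,v0) N0.N2=(dead,v2) | N1.N0=(suspect,v2) N1.N1=(alive,v0) N1.N2=(dead,v2)
Op 11: gossip N0<->N1 -> N0.N0=(suspect,v2) N0.N1=(alive,v0) N0.N2=(dead,v2) | N1.N0=(suspect,v2) N1.N1=(alive,v0) N1.N2=(dead,v2)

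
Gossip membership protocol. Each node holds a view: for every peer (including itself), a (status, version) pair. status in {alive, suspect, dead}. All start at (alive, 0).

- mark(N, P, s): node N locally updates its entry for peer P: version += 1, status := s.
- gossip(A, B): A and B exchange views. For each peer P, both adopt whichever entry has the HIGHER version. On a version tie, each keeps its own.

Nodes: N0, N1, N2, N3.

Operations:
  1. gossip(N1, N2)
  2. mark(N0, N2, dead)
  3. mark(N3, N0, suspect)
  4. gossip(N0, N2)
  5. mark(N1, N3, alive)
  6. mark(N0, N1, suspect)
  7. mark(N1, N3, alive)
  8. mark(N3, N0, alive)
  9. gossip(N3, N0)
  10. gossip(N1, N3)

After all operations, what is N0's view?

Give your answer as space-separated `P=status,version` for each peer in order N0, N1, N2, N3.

Op 1: gossip N1<->N2 -> N1.N0=(alive,v0) N1.N1=(alive,v0) N1.N2=(alive,v0) N1.N3=(alive,v0) | N2.N0=(alive,v0) N2.N1=(alive,v0) N2.N2=(alive,v0) N2.N3=(alive,v0)
Op 2: N0 marks N2=dead -> (dead,v1)
Op 3: N3 marks N0=suspect -> (suspect,v1)
Op 4: gossip N0<->N2 -> N0.N0=(alive,v0) N0.N1=(alive,v0) N0.N2=(dead,v1) N0.N3=(alive,v0) | N2.N0=(alive,v0) N2.N1=(alive,v0) N2.N2=(dead,v1) N2.N3=(alive,v0)
Op 5: N1 marks N3=alive -> (alive,v1)
Op 6: N0 marks N1=suspect -> (suspect,v1)
Op 7: N1 marks N3=alive -> (alive,v2)
Op 8: N3 marks N0=alive -> (alive,v2)
Op 9: gossip N3<->N0 -> N3.N0=(alive,v2) N3.N1=(suspect,v1) N3.N2=(dead,v1) N3.N3=(alive,v0) | N0.N0=(alive,v2) N0.N1=(suspect,v1) N0.N2=(dead,v1) N0.N3=(alive,v0)
Op 10: gossip N1<->N3 -> N1.N0=(alive,v2) N1.N1=(suspect,v1) N1.N2=(dead,v1) N1.N3=(alive,v2) | N3.N0=(alive,v2) N3.N1=(suspect,v1) N3.N2=(dead,v1) N3.N3=(alive,v2)

Answer: N0=alive,2 N1=suspect,1 N2=dead,1 N3=alive,0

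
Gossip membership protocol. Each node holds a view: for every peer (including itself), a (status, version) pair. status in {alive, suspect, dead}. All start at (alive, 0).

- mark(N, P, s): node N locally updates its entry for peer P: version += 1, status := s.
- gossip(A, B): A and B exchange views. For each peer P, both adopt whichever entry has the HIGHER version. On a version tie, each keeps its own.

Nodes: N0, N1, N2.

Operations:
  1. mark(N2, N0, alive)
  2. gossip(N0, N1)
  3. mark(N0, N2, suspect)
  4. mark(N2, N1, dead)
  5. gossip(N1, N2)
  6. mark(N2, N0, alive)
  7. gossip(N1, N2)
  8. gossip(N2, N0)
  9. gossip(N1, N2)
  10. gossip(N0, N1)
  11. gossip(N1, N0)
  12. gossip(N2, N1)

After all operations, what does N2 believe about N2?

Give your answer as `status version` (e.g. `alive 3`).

Op 1: N2 marks N0=alive -> (alive,v1)
Op 2: gossip N0<->N1 -> N0.N0=(alive,v0) N0.N1=(alive,v0) N0.N2=(alive,v0) | N1.N0=(alive,v0) N1.N1=(alive,v0) N1.N2=(alive,v0)
Op 3: N0 marks N2=suspect -> (suspect,v1)
Op 4: N2 marks N1=dead -> (dead,v1)
Op 5: gossip N1<->N2 -> N1.N0=(alive,v1) N1.N1=(dead,v1) N1.N2=(alive,v0) | N2.N0=(alive,v1) N2.N1=(dead,v1) N2.N2=(alive,v0)
Op 6: N2 marks N0=alive -> (alive,v2)
Op 7: gossip N1<->N2 -> N1.N0=(alive,v2) N1.N1=(dead,v1) N1.N2=(alive,v0) | N2.N0=(alive,v2) N2.N1=(dead,v1) N2.N2=(alive,v0)
Op 8: gossip N2<->N0 -> N2.N0=(alive,v2) N2.N1=(dead,v1) N2.N2=(suspect,v1) | N0.N0=(alive,v2) N0.N1=(dead,v1) N0.N2=(suspect,v1)
Op 9: gossip N1<->N2 -> N1.N0=(alive,v2) N1.N1=(dead,v1) N1.N2=(suspect,v1) | N2.N0=(alive,v2) N2.N1=(dead,v1) N2.N2=(suspect,v1)
Op 10: gossip N0<->N1 -> N0.N0=(alive,v2) N0.N1=(dead,v1) N0.N2=(suspect,v1) | N1.N0=(alive,v2) N1.N1=(dead,v1) N1.N2=(suspect,v1)
Op 11: gossip N1<->N0 -> N1.N0=(alive,v2) N1.N1=(dead,v1) N1.N2=(suspect,v1) | N0.N0=(alive,v2) N0.N1=(dead,v1) N0.N2=(suspect,v1)
Op 12: gossip N2<->N1 -> N2.N0=(alive,v2) N2.N1=(dead,v1) N2.N2=(suspect,v1) | N1.N0=(alive,v2) N1.N1=(dead,v1) N1.N2=(suspect,v1)

Answer: suspect 1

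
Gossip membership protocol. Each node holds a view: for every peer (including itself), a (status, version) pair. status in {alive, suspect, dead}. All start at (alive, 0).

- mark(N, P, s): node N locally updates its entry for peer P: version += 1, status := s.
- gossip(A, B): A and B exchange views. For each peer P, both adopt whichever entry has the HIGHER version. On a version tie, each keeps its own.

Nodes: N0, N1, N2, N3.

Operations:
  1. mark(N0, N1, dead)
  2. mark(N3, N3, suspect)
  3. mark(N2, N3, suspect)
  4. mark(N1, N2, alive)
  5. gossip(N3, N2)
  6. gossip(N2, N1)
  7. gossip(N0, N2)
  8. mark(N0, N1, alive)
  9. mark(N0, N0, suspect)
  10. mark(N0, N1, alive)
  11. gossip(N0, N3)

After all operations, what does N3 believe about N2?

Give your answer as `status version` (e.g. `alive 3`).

Answer: alive 1

Derivation:
Op 1: N0 marks N1=dead -> (dead,v1)
Op 2: N3 marks N3=suspect -> (suspect,v1)
Op 3: N2 marks N3=suspect -> (suspect,v1)
Op 4: N1 marks N2=alive -> (alive,v1)
Op 5: gossip N3<->N2 -> N3.N0=(alive,v0) N3.N1=(alive,v0) N3.N2=(alive,v0) N3.N3=(suspect,v1) | N2.N0=(alive,v0) N2.N1=(alive,v0) N2.N2=(alive,v0) N2.N3=(suspect,v1)
Op 6: gossip N2<->N1 -> N2.N0=(alive,v0) N2.N1=(alive,v0) N2.N2=(alive,v1) N2.N3=(suspect,v1) | N1.N0=(alive,v0) N1.N1=(alive,v0) N1.N2=(alive,v1) N1.N3=(suspect,v1)
Op 7: gossip N0<->N2 -> N0.N0=(alive,v0) N0.N1=(dead,v1) N0.N2=(alive,v1) N0.N3=(suspect,v1) | N2.N0=(alive,v0) N2.N1=(dead,v1) N2.N2=(alive,v1) N2.N3=(suspect,v1)
Op 8: N0 marks N1=alive -> (alive,v2)
Op 9: N0 marks N0=suspect -> (suspect,v1)
Op 10: N0 marks N1=alive -> (alive,v3)
Op 11: gossip N0<->N3 -> N0.N0=(suspect,v1) N0.N1=(alive,v3) N0.N2=(alive,v1) N0.N3=(suspect,v1) | N3.N0=(suspect,v1) N3.N1=(alive,v3) N3.N2=(alive,v1) N3.N3=(suspect,v1)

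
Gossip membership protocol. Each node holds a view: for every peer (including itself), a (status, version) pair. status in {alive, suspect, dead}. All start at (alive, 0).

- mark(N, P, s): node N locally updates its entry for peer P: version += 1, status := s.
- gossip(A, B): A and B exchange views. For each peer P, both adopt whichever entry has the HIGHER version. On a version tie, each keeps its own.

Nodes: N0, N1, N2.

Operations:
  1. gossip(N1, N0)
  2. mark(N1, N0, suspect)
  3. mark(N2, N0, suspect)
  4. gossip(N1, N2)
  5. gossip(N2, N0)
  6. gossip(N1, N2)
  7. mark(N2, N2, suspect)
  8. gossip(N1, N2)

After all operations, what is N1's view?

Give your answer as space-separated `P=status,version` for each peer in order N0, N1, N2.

Op 1: gossip N1<->N0 -> N1.N0=(alive,v0) N1.N1=(alive,v0) N1.N2=(alive,v0) | N0.N0=(alive,v0) N0.N1=(alive,v0) N0.N2=(alive,v0)
Op 2: N1 marks N0=suspect -> (suspect,v1)
Op 3: N2 marks N0=suspect -> (suspect,v1)
Op 4: gossip N1<->N2 -> N1.N0=(suspect,v1) N1.N1=(alive,v0) N1.N2=(alive,v0) | N2.N0=(suspect,v1) N2.N1=(alive,v0) N2.N2=(alive,v0)
Op 5: gossip N2<->N0 -> N2.N0=(suspect,v1) N2.N1=(alive,v0) N2.N2=(alive,v0) | N0.N0=(suspect,v1) N0.N1=(alive,v0) N0.N2=(alive,v0)
Op 6: gossip N1<->N2 -> N1.N0=(suspect,v1) N1.N1=(alive,v0) N1.N2=(alive,v0) | N2.N0=(suspect,v1) N2.N1=(alive,v0) N2.N2=(alive,v0)
Op 7: N2 marks N2=suspect -> (suspect,v1)
Op 8: gossip N1<->N2 -> N1.N0=(suspect,v1) N1.N1=(alive,v0) N1.N2=(suspect,v1) | N2.N0=(suspect,v1) N2.N1=(alive,v0) N2.N2=(suspect,v1)

Answer: N0=suspect,1 N1=alive,0 N2=suspect,1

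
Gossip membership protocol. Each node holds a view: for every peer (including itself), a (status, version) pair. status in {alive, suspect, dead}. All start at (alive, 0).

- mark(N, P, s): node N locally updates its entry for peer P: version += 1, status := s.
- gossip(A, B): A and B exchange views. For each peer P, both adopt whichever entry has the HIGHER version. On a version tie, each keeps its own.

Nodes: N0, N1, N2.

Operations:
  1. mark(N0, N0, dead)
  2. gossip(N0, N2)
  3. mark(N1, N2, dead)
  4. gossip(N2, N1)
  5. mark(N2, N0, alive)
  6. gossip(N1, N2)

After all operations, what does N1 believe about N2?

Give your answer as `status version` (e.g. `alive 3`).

Answer: dead 1

Derivation:
Op 1: N0 marks N0=dead -> (dead,v1)
Op 2: gossip N0<->N2 -> N0.N0=(dead,v1) N0.N1=(alive,v0) N0.N2=(alive,v0) | N2.N0=(dead,v1) N2.N1=(alive,v0) N2.N2=(alive,v0)
Op 3: N1 marks N2=dead -> (dead,v1)
Op 4: gossip N2<->N1 -> N2.N0=(dead,v1) N2.N1=(alive,v0) N2.N2=(dead,v1) | N1.N0=(dead,v1) N1.N1=(alive,v0) N1.N2=(dead,v1)
Op 5: N2 marks N0=alive -> (alive,v2)
Op 6: gossip N1<->N2 -> N1.N0=(alive,v2) N1.N1=(alive,v0) N1.N2=(dead,v1) | N2.N0=(alive,v2) N2.N1=(alive,v0) N2.N2=(dead,v1)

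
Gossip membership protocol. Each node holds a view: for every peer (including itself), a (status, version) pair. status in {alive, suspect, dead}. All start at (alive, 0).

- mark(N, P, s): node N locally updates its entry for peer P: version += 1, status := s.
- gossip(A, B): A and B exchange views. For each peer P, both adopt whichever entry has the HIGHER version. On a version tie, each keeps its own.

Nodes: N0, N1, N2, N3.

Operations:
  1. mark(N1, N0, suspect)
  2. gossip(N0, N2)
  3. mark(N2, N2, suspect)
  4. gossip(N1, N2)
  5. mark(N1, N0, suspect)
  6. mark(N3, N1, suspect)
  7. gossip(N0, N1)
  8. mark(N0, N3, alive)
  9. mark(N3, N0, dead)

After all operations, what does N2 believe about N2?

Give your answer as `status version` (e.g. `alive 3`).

Answer: suspect 1

Derivation:
Op 1: N1 marks N0=suspect -> (suspect,v1)
Op 2: gossip N0<->N2 -> N0.N0=(alive,v0) N0.N1=(alive,v0) N0.N2=(alive,v0) N0.N3=(alive,v0) | N2.N0=(alive,v0) N2.N1=(alive,v0) N2.N2=(alive,v0) N2.N3=(alive,v0)
Op 3: N2 marks N2=suspect -> (suspect,v1)
Op 4: gossip N1<->N2 -> N1.N0=(suspect,v1) N1.N1=(alive,v0) N1.N2=(suspect,v1) N1.N3=(alive,v0) | N2.N0=(suspect,v1) N2.N1=(alive,v0) N2.N2=(suspect,v1) N2.N3=(alive,v0)
Op 5: N1 marks N0=suspect -> (suspect,v2)
Op 6: N3 marks N1=suspect -> (suspect,v1)
Op 7: gossip N0<->N1 -> N0.N0=(suspect,v2) N0.N1=(alive,v0) N0.N2=(suspect,v1) N0.N3=(alive,v0) | N1.N0=(suspect,v2) N1.N1=(alive,v0) N1.N2=(suspect,v1) N1.N3=(alive,v0)
Op 8: N0 marks N3=alive -> (alive,v1)
Op 9: N3 marks N0=dead -> (dead,v1)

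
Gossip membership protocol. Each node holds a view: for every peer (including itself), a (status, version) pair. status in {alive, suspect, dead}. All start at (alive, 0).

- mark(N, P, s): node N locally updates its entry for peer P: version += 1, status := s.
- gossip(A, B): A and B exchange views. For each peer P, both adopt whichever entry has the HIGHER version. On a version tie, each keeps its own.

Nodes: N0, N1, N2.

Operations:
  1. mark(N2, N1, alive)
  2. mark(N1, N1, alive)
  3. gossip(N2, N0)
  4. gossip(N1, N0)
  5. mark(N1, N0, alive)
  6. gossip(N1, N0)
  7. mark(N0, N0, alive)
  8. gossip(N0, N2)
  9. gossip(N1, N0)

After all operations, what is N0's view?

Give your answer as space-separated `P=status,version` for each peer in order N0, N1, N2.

Answer: N0=alive,2 N1=alive,1 N2=alive,0

Derivation:
Op 1: N2 marks N1=alive -> (alive,v1)
Op 2: N1 marks N1=alive -> (alive,v1)
Op 3: gossip N2<->N0 -> N2.N0=(alive,v0) N2.N1=(alive,v1) N2.N2=(alive,v0) | N0.N0=(alive,v0) N0.N1=(alive,v1) N0.N2=(alive,v0)
Op 4: gossip N1<->N0 -> N1.N0=(alive,v0) N1.N1=(alive,v1) N1.N2=(alive,v0) | N0.N0=(alive,v0) N0.N1=(alive,v1) N0.N2=(alive,v0)
Op 5: N1 marks N0=alive -> (alive,v1)
Op 6: gossip N1<->N0 -> N1.N0=(alive,v1) N1.N1=(alive,v1) N1.N2=(alive,v0) | N0.N0=(alive,v1) N0.N1=(alive,v1) N0.N2=(alive,v0)
Op 7: N0 marks N0=alive -> (alive,v2)
Op 8: gossip N0<->N2 -> N0.N0=(alive,v2) N0.N1=(alive,v1) N0.N2=(alive,v0) | N2.N0=(alive,v2) N2.N1=(alive,v1) N2.N2=(alive,v0)
Op 9: gossip N1<->N0 -> N1.N0=(alive,v2) N1.N1=(alive,v1) N1.N2=(alive,v0) | N0.N0=(alive,v2) N0.N1=(alive,v1) N0.N2=(alive,v0)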